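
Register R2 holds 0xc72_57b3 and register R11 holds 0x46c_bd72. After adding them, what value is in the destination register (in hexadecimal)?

0x10df1525

Add column by column in base 16, right to left:
  3+2 = 5
  b+7 = 2 carry 1
  7+d+1 = 5 carry 1
  5+b+1 = 1 carry 1
  2+c+1 = f
  7+6 = d
  c+4 = 0 carry 1
  final carry 1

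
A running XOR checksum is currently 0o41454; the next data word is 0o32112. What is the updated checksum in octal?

0o73546

XOR each oct digit independently (no carries):
  4^3=7, 1^2=3, 4^1=5, 5^1=4, 4^2=6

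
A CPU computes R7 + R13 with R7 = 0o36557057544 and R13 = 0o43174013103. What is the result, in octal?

0o101753072647

Add column by column in base 8, right to left:
  4+3 = 7
  4+0 = 4
  5+1 = 6
  7+3 = 2 carry 1
  5+1+1 = 7
  0+0 = 0
  7+4 = 3 carry 1
  5+7+1 = 5 carry 1
  5+1+1 = 7
  6+3 = 1 carry 1
  3+4+1 = 0 carry 1
  final carry 1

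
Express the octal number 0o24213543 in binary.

Each octal digit is 3 bits: 2=010 4=100 2=010 1=001 3=011 5=101 4=100 3=011.

0b10100010001011101100011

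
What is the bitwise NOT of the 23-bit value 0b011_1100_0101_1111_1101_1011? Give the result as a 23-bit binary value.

Invert each bit: 01111000101111111011011 → 10000111010000000100100.

0b10000111010000000100100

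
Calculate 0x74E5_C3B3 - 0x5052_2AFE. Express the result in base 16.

0x249398B5

Subtract column by column in base 16:
  3-E → 5 (borrow)
  B-F-1 → B (borrow)
  3-A-1 → 8 (borrow)
  C-2-1 → 9
  5-2 → 3
  E-5 → 9
  4-0 → 4
  7-5 → 2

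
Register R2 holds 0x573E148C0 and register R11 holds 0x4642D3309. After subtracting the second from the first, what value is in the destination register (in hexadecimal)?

Subtract column by column in base 16:
  0-9 → 7 (borrow)
  C-0-1 → B
  8-3 → 5
  4-3 → 1
  1-D → 4 (borrow)
  E-2-1 → B
  3-4 → F (borrow)
  7-6-1 → 0
  5-4 → 1

0x10FB415B7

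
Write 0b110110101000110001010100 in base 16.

Group the bits into nibbles: 1101 1010 1000 1100 0101 0100 → DA8C54.

0xDA8C54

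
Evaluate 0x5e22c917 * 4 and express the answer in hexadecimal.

0x1788b245c

Multiply each base-16 digit by 4, carrying:
  7×4 = 28 → write c carry 1
  1×4+1 = 5 → write 5
  9×4 = 36 → write 4 carry 2
  c×4+2 = 50 → write 2 carry 3
  2×4+3 = 11 → write b
  2×4 = 8 → write 8
  e×4 = 56 → write 8 carry 3
  5×4+3 = 23 → write 7 carry 1
  remaining carry: 1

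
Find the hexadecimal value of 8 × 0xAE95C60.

Multiply each base-16 digit by 8, carrying:
  0×8 = 0 → write 0
  6×8 = 48 → write 0 carry 3
  C×8+3 = 99 → write 3 carry 6
  5×8+6 = 46 → write E carry 2
  9×8+2 = 74 → write A carry 4
  E×8+4 = 116 → write 4 carry 7
  A×8+7 = 87 → write 7 carry 5
  remaining carry: 5

0x574AE300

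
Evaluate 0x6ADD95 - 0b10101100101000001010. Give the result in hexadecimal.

0b10101100101000001010 = 0xACA0A in hexadecimal.
Subtract column by column in base 16:
  5-A → B (borrow)
  9-0-1 → 8
  D-A → 3
  D-C → 1
  A-A → 0
  6-0 → 6

0x60138B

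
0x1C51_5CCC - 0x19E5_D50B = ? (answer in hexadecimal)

0x26B87C1

Subtract column by column in base 16:
  C-B → 1
  C-0 → C
  C-5 → 7
  5-D → 8 (borrow)
  1-5-1 → B (borrow)
  5-E-1 → 6 (borrow)
  C-9-1 → 2
  1-1 → 0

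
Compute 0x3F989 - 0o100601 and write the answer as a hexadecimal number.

0x37808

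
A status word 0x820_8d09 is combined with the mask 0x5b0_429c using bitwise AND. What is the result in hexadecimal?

0x0200008

AND each hex digit independently (no carries):
  8&5=0, 2&b=2, 0&0=0, 8&4=0, d&2=0, 0&9=0, 9&c=8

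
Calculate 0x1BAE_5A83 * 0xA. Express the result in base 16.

0x114CF891E

Multiply each base-16 digit by 10, carrying:
  3×10 = 30 → write E carry 1
  8×10+1 = 81 → write 1 carry 5
  A×10+5 = 105 → write 9 carry 6
  5×10+6 = 56 → write 8 carry 3
  E×10+3 = 143 → write F carry 8
  A×10+8 = 108 → write C carry 6
  B×10+6 = 116 → write 4 carry 7
  1×10+7 = 17 → write 1 carry 1
  remaining carry: 1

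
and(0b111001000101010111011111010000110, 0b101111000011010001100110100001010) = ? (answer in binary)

0b101001000001010001000110000000010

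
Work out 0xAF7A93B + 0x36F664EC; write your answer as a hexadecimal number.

0x41EE0E27

Add column by column in base 16, right to left:
  B+C = 7 carry 1
  3+E+1 = 2 carry 1
  9+4+1 = E
  A+6 = 0 carry 1
  7+6+1 = E
  F+F = E carry 1
  A+6+1 = 1 carry 1
  0+3+1 = 4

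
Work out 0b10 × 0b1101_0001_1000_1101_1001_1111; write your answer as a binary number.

0b1101000110001101100111110

Multiply each base-2 digit by 2, carrying:
  1×2 = 2 → write 0 carry 1
  1×2+1 = 3 → write 1 carry 1
  1×2+1 = 3 → write 1 carry 1
  1×2+1 = 3 → write 1 carry 1
  1×2+1 = 3 → write 1 carry 1
  0×2+1 = 1 → write 1
  0×2 = 0 → write 0
  1×2 = 2 → write 0 carry 1
  1×2+1 = 3 → write 1 carry 1
  0×2+1 = 1 → write 1
  1×2 = 2 → write 0 carry 1
  1×2+1 = 3 → write 1 carry 1
  0×2+1 = 1 → write 1
  0×2 = 0 → write 0
  0×2 = 0 → write 0
  1×2 = 2 → write 0 carry 1
  1×2+1 = 3 → write 1 carry 1
  0×2+1 = 1 → write 1
  0×2 = 0 → write 0
  0×2 = 0 → write 0
  1×2 = 2 → write 0 carry 1
  0×2+1 = 1 → write 1
  1×2 = 2 → write 0 carry 1
  1×2+1 = 3 → write 1 carry 1
  remaining carry: 1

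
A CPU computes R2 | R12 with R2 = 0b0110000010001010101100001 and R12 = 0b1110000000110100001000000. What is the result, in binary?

OR bit by bit (1 where either bit is 1):
  0110000010001010101100001
| 1110000000110100001000000
= 1110000010111110101100001

0b1110000010111110101100001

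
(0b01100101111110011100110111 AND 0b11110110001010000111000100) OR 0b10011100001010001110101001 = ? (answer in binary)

0b01100101111110011100110111 AND 0b11110110001010000111000100 = 0b01100100001010000100000100.
Then OR with 0b10011100001010001110101001.

0b11111100001010001110101101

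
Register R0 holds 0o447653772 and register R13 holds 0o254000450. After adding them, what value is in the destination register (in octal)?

0o723654442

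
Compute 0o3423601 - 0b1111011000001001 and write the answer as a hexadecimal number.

0xD3178

0o3423601 = 0xE2781 in hexadecimal.
0b1111011000001001 = 0xF609 in hexadecimal.
Subtract column by column in base 16:
  1-9 → 8 (borrow)
  8-0-1 → 7
  7-6 → 1
  2-F → 3 (borrow)
  E-0-1 → D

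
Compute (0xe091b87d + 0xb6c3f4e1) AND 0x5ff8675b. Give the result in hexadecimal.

0x1750255a

Add column by column in base 16, right to left:
  d+1 = e
  7+e = 5 carry 1
  8+4+1 = d
  b+f = a carry 1
  1+3+1 = 5
  9+c = 5 carry 1
  0+6+1 = 7
  e+b = 9 carry 1
  final carry 1
Sum = 0x19755ad5e; now AND with 0x5ff8675b:
  1&0=0, 9&5=1, 7&f=7, 5&f=5, 5&8=0, a&6=2, d&7=5, 5&5=5, e&b=a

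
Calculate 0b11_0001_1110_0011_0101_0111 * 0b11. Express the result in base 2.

0b100101011010101000000101

Multiply each base-2 digit by 3, carrying:
  1×3 = 3 → write 1 carry 1
  1×3+1 = 4 → write 0 carry 2
  1×3+2 = 5 → write 1 carry 2
  0×3+2 = 2 → write 0 carry 1
  1×3+1 = 4 → write 0 carry 2
  0×3+2 = 2 → write 0 carry 1
  1×3+1 = 4 → write 0 carry 2
  0×3+2 = 2 → write 0 carry 1
  1×3+1 = 4 → write 0 carry 2
  1×3+2 = 5 → write 1 carry 2
  0×3+2 = 2 → write 0 carry 1
  0×3+1 = 1 → write 1
  0×3 = 0 → write 0
  1×3 = 3 → write 1 carry 1
  1×3+1 = 4 → write 0 carry 2
  1×3+2 = 5 → write 1 carry 2
  1×3+2 = 5 → write 1 carry 2
  0×3+2 = 2 → write 0 carry 1
  0×3+1 = 1 → write 1
  0×3 = 0 → write 0
  1×3 = 3 → write 1 carry 1
  1×3+1 = 4 → write 0 carry 2
  remaining carry: 10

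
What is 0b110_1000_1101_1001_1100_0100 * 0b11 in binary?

0b1001110101000110101001100

Multiply each base-2 digit by 3, carrying:
  0×3 = 0 → write 0
  0×3 = 0 → write 0
  1×3 = 3 → write 1 carry 1
  0×3+1 = 1 → write 1
  0×3 = 0 → write 0
  0×3 = 0 → write 0
  1×3 = 3 → write 1 carry 1
  1×3+1 = 4 → write 0 carry 2
  1×3+2 = 5 → write 1 carry 2
  0×3+2 = 2 → write 0 carry 1
  0×3+1 = 1 → write 1
  1×3 = 3 → write 1 carry 1
  1×3+1 = 4 → write 0 carry 2
  0×3+2 = 2 → write 0 carry 1
  1×3+1 = 4 → write 0 carry 2
  1×3+2 = 5 → write 1 carry 2
  0×3+2 = 2 → write 0 carry 1
  0×3+1 = 1 → write 1
  0×3 = 0 → write 0
  1×3 = 3 → write 1 carry 1
  0×3+1 = 1 → write 1
  1×3 = 3 → write 1 carry 1
  1×3+1 = 4 → write 0 carry 2
  remaining carry: 10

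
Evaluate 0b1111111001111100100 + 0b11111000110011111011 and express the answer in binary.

Add column by column in base 2, right to left:
  0+1 = 1
  0+1 = 1
  1+0 = 1
  0+1 = 1
  0+1 = 1
  1+1 = 0 carry 1
  1+1+1 = 1 carry 1
  1+1+1 = 1 carry 1
  1+0+1 = 0 carry 1
  1+0+1 = 0 carry 1
  0+1+1 = 0 carry 1
  0+1+1 = 0 carry 1
  1+0+1 = 0 carry 1
  1+0+1 = 0 carry 1
  1+0+1 = 0 carry 1
  1+1+1 = 1 carry 1
  1+1+1 = 1 carry 1
  1+1+1 = 1 carry 1
  1+1+1 = 1 carry 1
  0+1+1 = 0 carry 1
  final carry 1

0b101111000000011011111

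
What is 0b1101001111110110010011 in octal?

Group the bits in threes: 001 101 001 111 110 110 010 011 → 15176623.

0o15176623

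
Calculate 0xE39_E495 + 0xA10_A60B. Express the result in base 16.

Add column by column in base 16, right to left:
  5+B = 0 carry 1
  9+0+1 = A
  4+6 = A
  E+A = 8 carry 1
  9+0+1 = A
  3+1 = 4
  E+A = 8 carry 1
  final carry 1

0x184A8AA0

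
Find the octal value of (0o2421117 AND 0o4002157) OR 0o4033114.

0o4033117

0o2421117 AND 0o4002157 = 0o0000117.
Then OR with 0o4033114.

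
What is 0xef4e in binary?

Expand each hex digit to 4 bits: e=1110 f=1111 4=0100 e=1110.

0b1110111101001110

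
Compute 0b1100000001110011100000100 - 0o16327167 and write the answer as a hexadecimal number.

0b1100000001110011100000100 = 0x180E704 in hexadecimal.
0o16327167 = 0x39AE77 in hexadecimal.
Subtract column by column in base 16:
  4-7 → D (borrow)
  0-7-1 → 8 (borrow)
  7-E-1 → 8 (borrow)
  E-A-1 → 3
  0-9 → 7 (borrow)
  8-3-1 → 4
  1-0 → 1

0x147388D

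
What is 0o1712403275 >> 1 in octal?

0o745201536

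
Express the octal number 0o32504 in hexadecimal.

0x3544

Each octal digit is 3 bits: 3=011 2=010 5=101 0=000 4=100.
Group the bits into nibbles: 0011 0101 0100 0100 → 3544.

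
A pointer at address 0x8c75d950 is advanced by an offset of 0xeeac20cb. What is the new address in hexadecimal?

Add column by column in base 16, right to left:
  0+b = b
  5+c = 1 carry 1
  9+0+1 = a
  d+2 = f
  5+c = 1 carry 1
  7+a+1 = 2 carry 1
  c+e+1 = b carry 1
  8+e+1 = 7 carry 1
  final carry 1

0x17b21fa1b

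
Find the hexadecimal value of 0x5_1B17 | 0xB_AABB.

0xFBBBF

OR each hex digit independently (no carries):
  5|B=F, 1|A=B, B|A=B, 1|B=B, 7|B=F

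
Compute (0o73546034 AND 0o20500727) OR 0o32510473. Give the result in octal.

0o32510477

0o73546034 AND 0o20500727 = 0o20500024.
Then OR with 0o32510473.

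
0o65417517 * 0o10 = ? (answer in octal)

Multiply each base-8 digit by 8, carrying:
  7×8 = 56 → write 0 carry 7
  1×8+7 = 15 → write 7 carry 1
  5×8+1 = 41 → write 1 carry 5
  7×8+5 = 61 → write 5 carry 7
  1×8+7 = 15 → write 7 carry 1
  4×8+1 = 33 → write 1 carry 4
  5×8+4 = 44 → write 4 carry 5
  6×8+5 = 53 → write 5 carry 6
  remaining carry: 6

0o654175170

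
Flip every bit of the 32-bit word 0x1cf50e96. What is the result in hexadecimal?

Each hex digit d becomes f−d:
  1→e, c→3, f→0, 5→a, 0→f, e→1, 9→6, 6→9

0xe30af169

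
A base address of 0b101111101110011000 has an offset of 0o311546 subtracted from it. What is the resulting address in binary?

0o311546 = 0b11001001101100110 in binary.
Subtract column by column in base 2:
  0-0 → 0
  0-1 → 1 (borrow)
  0-1-1 → 0 (borrow)
  1-0-1 → 0
  1-0 → 1
  0-1 → 1 (borrow)
  0-1-1 → 0 (borrow)
  1-0-1 → 0
  1-1 → 0
  1-1 → 0
  0-0 → 0
  1-0 → 1
  1-1 → 0
  1-0 → 1
  1-0 → 1
  1-1 → 0
  0-1 → 1 (borrow)
  1-0-1 → 0

0b10110100000110010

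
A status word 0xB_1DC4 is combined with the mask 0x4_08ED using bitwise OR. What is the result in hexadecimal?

0xF1DED

OR each hex digit independently (no carries):
  B|4=F, 1|0=1, D|8=D, C|E=E, 4|D=D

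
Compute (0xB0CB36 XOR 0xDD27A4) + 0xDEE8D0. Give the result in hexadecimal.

First 0xB0CB36 XOR 0xDD27A4 = 0x6DEC92.
Add column by column in base 16, right to left:
  2+0 = 2
  9+D = 6 carry 1
  C+8+1 = 5 carry 1
  E+E+1 = D carry 1
  D+E+1 = C carry 1
  6+D+1 = 4 carry 1
  final carry 1

0x14CD562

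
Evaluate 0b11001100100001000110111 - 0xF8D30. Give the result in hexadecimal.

0b11001100100001000110111 = 0x664237 in hexadecimal.
Subtract column by column in base 16:
  7-0 → 7
  3-3 → 0
  2-D → 5 (borrow)
  4-8-1 → B (borrow)
  6-F-1 → 6 (borrow)
  6-0-1 → 5

0x56B507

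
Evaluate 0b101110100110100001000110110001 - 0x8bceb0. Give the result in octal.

0b101110100110100001000110110001 = 0o5646410661 in octal.
0x8bceb0 = 0o42747260 in octal.
Subtract column by column in base 8:
  1-0 → 1
  6-6 → 0
  6-2 → 4
  0-7 → 1 (borrow)
  1-4-1 → 4 (borrow)
  4-7-1 → 4 (borrow)
  6-2-1 → 3
  4-4 → 0
  6-0 → 6
  5-0 → 5

0o5603441401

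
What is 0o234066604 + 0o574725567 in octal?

0o1031014373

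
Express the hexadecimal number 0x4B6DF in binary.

0b1001011011011011111

Expand each hex digit to 4 bits: 4=0100 B=1011 6=0110 D=1101 F=1111.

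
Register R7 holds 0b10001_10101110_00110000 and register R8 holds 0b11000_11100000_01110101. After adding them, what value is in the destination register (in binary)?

Add column by column in base 2, right to left:
  0+1 = 1
  0+0 = 0
  0+1 = 1
  0+0 = 0
  1+1 = 0 carry 1
  1+1+1 = 1 carry 1
  0+1+1 = 0 carry 1
  0+0+1 = 1
  0+0 = 0
  1+0 = 1
  1+0 = 1
  1+0 = 1
  0+0 = 0
  1+1 = 0 carry 1
  0+1+1 = 0 carry 1
  1+1+1 = 1 carry 1
  1+0+1 = 0 carry 1
  0+0+1 = 1
  0+0 = 0
  0+1 = 1
  1+1 = 0 carry 1
  final carry 1

0b1010101000111010100101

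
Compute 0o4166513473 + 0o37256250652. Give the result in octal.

Add column by column in base 8, right to left:
  3+2 = 5
  7+5 = 4 carry 1
  4+6+1 = 3 carry 1
  3+0+1 = 4
  1+5 = 6
  5+2 = 7
  6+6 = 4 carry 1
  6+5+1 = 4 carry 1
  1+2+1 = 4
  4+7 = 3 carry 1
  0+3+1 = 4

0o43444764345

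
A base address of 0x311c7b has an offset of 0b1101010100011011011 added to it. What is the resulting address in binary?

0b1101111100010101010110

0x311c7b = 0b1100010001110001111011 in binary.
Add column by column in base 2, right to left:
  1+1 = 0 carry 1
  1+1+1 = 1 carry 1
  0+0+1 = 1
  1+1 = 0 carry 1
  1+1+1 = 1 carry 1
  1+0+1 = 0 carry 1
  1+1+1 = 1 carry 1
  0+1+1 = 0 carry 1
  0+0+1 = 1
  0+0 = 0
  1+0 = 1
  1+1 = 0 carry 1
  1+0+1 = 0 carry 1
  0+1+1 = 0 carry 1
  0+0+1 = 1
  0+1 = 1
  1+0 = 1
  0+1 = 1
  0+1 = 1
  0+0 = 0
  1+0 = 1
  1+0 = 1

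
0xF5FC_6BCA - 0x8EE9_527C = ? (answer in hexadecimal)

Subtract column by column in base 16:
  A-C → E (borrow)
  C-7-1 → 4
  B-2 → 9
  6-5 → 1
  C-9 → 3
  F-E → 1
  5-E → 7 (borrow)
  F-8-1 → 6

0x6713194E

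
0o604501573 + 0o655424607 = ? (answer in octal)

0o1462126402

Add column by column in base 8, right to left:
  3+7 = 2 carry 1
  7+0+1 = 0 carry 1
  5+6+1 = 4 carry 1
  1+4+1 = 6
  0+2 = 2
  5+4 = 1 carry 1
  4+5+1 = 2 carry 1
  0+5+1 = 6
  6+6 = 4 carry 1
  final carry 1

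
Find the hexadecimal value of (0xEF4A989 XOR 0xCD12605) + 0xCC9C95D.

First 0xEF4A989 XOR 0xCD12605 = 0x2258F8C.
Add column by column in base 16, right to left:
  C+D = 9 carry 1
  8+5+1 = E
  F+9 = 8 carry 1
  8+C+1 = 5 carry 1
  5+9+1 = F
  2+C = E
  2+C = E

0xEEF58E9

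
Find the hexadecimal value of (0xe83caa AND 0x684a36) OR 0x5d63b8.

0x7d6bba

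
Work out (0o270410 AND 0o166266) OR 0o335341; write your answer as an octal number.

0o375341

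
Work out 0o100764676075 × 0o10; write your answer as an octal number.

Multiply each base-8 digit by 8, carrying:
  5×8 = 40 → write 0 carry 5
  7×8+5 = 61 → write 5 carry 7
  0×8+7 = 7 → write 7
  6×8 = 48 → write 0 carry 6
  7×8+6 = 62 → write 6 carry 7
  6×8+7 = 55 → write 7 carry 6
  4×8+6 = 38 → write 6 carry 4
  6×8+4 = 52 → write 4 carry 6
  7×8+6 = 62 → write 6 carry 7
  0×8+7 = 7 → write 7
  0×8 = 0 → write 0
  1×8 = 8 → write 0 carry 1
  remaining carry: 1

0o1007646760750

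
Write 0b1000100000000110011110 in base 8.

0o10400636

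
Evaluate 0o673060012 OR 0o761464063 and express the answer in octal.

OR each oct digit independently (no carries):
  6|7=7, 7|6=7, 3|1=3, 0|4=4, 6|6=6, 0|4=4, 0|0=0, 1|6=7, 2|3=3

0o773464073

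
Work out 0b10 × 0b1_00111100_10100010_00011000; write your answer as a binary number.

Multiply each base-2 digit by 2, carrying:
  0×2 = 0 → write 0
  0×2 = 0 → write 0
  0×2 = 0 → write 0
  1×2 = 2 → write 0 carry 1
  1×2+1 = 3 → write 1 carry 1
  0×2+1 = 1 → write 1
  0×2 = 0 → write 0
  0×2 = 0 → write 0
  0×2 = 0 → write 0
  1×2 = 2 → write 0 carry 1
  0×2+1 = 1 → write 1
  0×2 = 0 → write 0
  0×2 = 0 → write 0
  1×2 = 2 → write 0 carry 1
  0×2+1 = 1 → write 1
  1×2 = 2 → write 0 carry 1
  0×2+1 = 1 → write 1
  0×2 = 0 → write 0
  1×2 = 2 → write 0 carry 1
  1×2+1 = 3 → write 1 carry 1
  1×2+1 = 3 → write 1 carry 1
  1×2+1 = 3 → write 1 carry 1
  0×2+1 = 1 → write 1
  0×2 = 0 → write 0
  1×2 = 2 → write 0 carry 1
  remaining carry: 1

0b10011110010100010000110000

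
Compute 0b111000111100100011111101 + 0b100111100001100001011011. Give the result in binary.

Add column by column in base 2, right to left:
  1+1 = 0 carry 1
  0+1+1 = 0 carry 1
  1+0+1 = 0 carry 1
  1+1+1 = 1 carry 1
  1+1+1 = 1 carry 1
  1+0+1 = 0 carry 1
  1+1+1 = 1 carry 1
  1+0+1 = 0 carry 1
  0+0+1 = 1
  0+0 = 0
  0+0 = 0
  1+1 = 0 carry 1
  0+1+1 = 0 carry 1
  0+0+1 = 1
  1+0 = 1
  1+0 = 1
  1+0 = 1
  1+1 = 0 carry 1
  0+1+1 = 0 carry 1
  0+1+1 = 0 carry 1
  0+1+1 = 0 carry 1
  1+0+1 = 0 carry 1
  1+0+1 = 0 carry 1
  1+1+1 = 1 carry 1
  final carry 1

0b1100000011110000101011000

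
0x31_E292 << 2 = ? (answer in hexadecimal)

2 bits is not a whole number of base-16 digits; in binary: 1100011110001010010010 << 2 = 110001111000101001001000.

0xC78A48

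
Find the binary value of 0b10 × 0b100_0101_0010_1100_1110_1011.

0b100010100101100111010110

Multiply each base-2 digit by 2, carrying:
  1×2 = 2 → write 0 carry 1
  1×2+1 = 3 → write 1 carry 1
  0×2+1 = 1 → write 1
  1×2 = 2 → write 0 carry 1
  0×2+1 = 1 → write 1
  1×2 = 2 → write 0 carry 1
  1×2+1 = 3 → write 1 carry 1
  1×2+1 = 3 → write 1 carry 1
  0×2+1 = 1 → write 1
  0×2 = 0 → write 0
  1×2 = 2 → write 0 carry 1
  1×2+1 = 3 → write 1 carry 1
  0×2+1 = 1 → write 1
  1×2 = 2 → write 0 carry 1
  0×2+1 = 1 → write 1
  0×2 = 0 → write 0
  1×2 = 2 → write 0 carry 1
  0×2+1 = 1 → write 1
  1×2 = 2 → write 0 carry 1
  0×2+1 = 1 → write 1
  0×2 = 0 → write 0
  0×2 = 0 → write 0
  1×2 = 2 → write 0 carry 1
  remaining carry: 1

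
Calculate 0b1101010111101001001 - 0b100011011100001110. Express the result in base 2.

Subtract column by column in base 2:
  1-0 → 1
  0-1 → 1 (borrow)
  0-1-1 → 0 (borrow)
  1-1-1 → 1 (borrow)
  0-0-1 → 1 (borrow)
  0-0-1 → 1 (borrow)
  1-0-1 → 0
  0-0 → 0
  1-1 → 0
  1-1 → 0
  1-1 → 0
  1-0 → 1
  0-1 → 1 (borrow)
  1-1-1 → 1 (borrow)
  0-0-1 → 1 (borrow)
  1-0-1 → 0
  0-0 → 0
  1-1 → 0
  1-0 → 1

0b1000111100000111011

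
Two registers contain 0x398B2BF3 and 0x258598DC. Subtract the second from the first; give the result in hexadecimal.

Subtract column by column in base 16:
  3-C → 7 (borrow)
  F-D-1 → 1
  B-8 → 3
  2-9 → 9 (borrow)
  B-5-1 → 5
  8-8 → 0
  9-5 → 4
  3-2 → 1

0x14059317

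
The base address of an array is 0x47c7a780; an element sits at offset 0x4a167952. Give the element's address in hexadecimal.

0x91de20d2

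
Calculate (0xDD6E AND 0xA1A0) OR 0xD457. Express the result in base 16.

0xD577

0xDD6E AND 0xA1A0 = 0x8120.
Then OR with 0xD457.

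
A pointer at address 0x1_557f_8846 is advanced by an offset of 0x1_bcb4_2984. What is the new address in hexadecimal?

0x31233b1ca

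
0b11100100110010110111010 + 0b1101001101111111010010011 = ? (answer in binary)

0b10000110010110010001001101

Add column by column in base 2, right to left:
  0+1 = 1
  1+1 = 0 carry 1
  0+0+1 = 1
  1+0 = 1
  1+1 = 0 carry 1
  1+0+1 = 0 carry 1
  0+0+1 = 1
  1+1 = 0 carry 1
  1+0+1 = 0 carry 1
  0+1+1 = 0 carry 1
  1+1+1 = 1 carry 1
  0+1+1 = 0 carry 1
  0+1+1 = 0 carry 1
  1+1+1 = 1 carry 1
  1+1+1 = 1 carry 1
  0+1+1 = 0 carry 1
  0+0+1 = 1
  1+1 = 0 carry 1
  0+1+1 = 0 carry 1
  0+0+1 = 1
  1+0 = 1
  1+1 = 0 carry 1
  1+0+1 = 0 carry 1
  0+1+1 = 0 carry 1
  0+1+1 = 0 carry 1
  final carry 1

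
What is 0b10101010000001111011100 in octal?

0o25201734

Group the bits in threes: 010 101 010 000 001 111 011 100 → 25201734.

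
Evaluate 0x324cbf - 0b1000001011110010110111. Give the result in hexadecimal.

0x119008

0b1000001011110010110111 = 0x20bcb7 in hexadecimal.
Subtract column by column in base 16:
  f-7 → 8
  b-b → 0
  c-c → 0
  4-b → 9 (borrow)
  2-0-1 → 1
  3-2 → 1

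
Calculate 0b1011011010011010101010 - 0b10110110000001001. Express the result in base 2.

0b1011000011101010100001

Subtract column by column in base 2:
  0-1 → 1 (borrow)
  1-0-1 → 0
  0-0 → 0
  1-1 → 0
  0-0 → 0
  1-0 → 1
  0-0 → 0
  1-0 → 1
  0-0 → 0
  1-0 → 1
  1-1 → 0
  0-1 → 1 (borrow)
  0-0-1 → 1 (borrow)
  1-1-1 → 1 (borrow)
  0-1-1 → 0 (borrow)
  1-0-1 → 0
  1-1 → 0
  0-0 → 0
  1-0 → 1
  1-0 → 1
  0-0 → 0
  1-0 → 1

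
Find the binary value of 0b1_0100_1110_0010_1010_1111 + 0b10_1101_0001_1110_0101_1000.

Add column by column in base 2, right to left:
  1+0 = 1
  1+0 = 1
  1+0 = 1
  1+1 = 0 carry 1
  0+1+1 = 0 carry 1
  1+0+1 = 0 carry 1
  0+1+1 = 0 carry 1
  1+0+1 = 0 carry 1
  0+0+1 = 1
  1+1 = 0 carry 1
  0+1+1 = 0 carry 1
  0+1+1 = 0 carry 1
  0+1+1 = 0 carry 1
  1+0+1 = 0 carry 1
  1+0+1 = 0 carry 1
  1+0+1 = 0 carry 1
  0+1+1 = 0 carry 1
  0+0+1 = 1
  1+1 = 0 carry 1
  0+1+1 = 0 carry 1
  1+0+1 = 0 carry 1
  0+1+1 = 0 carry 1
  final carry 1

0b10000100000000100000111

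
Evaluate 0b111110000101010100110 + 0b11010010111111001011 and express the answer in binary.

0b1011000011101001110001

Add column by column in base 2, right to left:
  0+1 = 1
  1+1 = 0 carry 1
  1+0+1 = 0 carry 1
  0+1+1 = 0 carry 1
  0+0+1 = 1
  1+0 = 1
  0+1 = 1
  1+1 = 0 carry 1
  0+1+1 = 0 carry 1
  1+1+1 = 1 carry 1
  0+1+1 = 0 carry 1
  1+1+1 = 1 carry 1
  0+0+1 = 1
  0+1 = 1
  0+0 = 0
  0+0 = 0
  1+1 = 0 carry 1
  1+0+1 = 0 carry 1
  1+1+1 = 1 carry 1
  1+1+1 = 1 carry 1
  1+0+1 = 0 carry 1
  final carry 1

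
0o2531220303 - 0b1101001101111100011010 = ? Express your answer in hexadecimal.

0x153041a9

0o2531220303 = 0x156520c3 in hexadecimal.
0b1101001101111100011010 = 0x34df1a in hexadecimal.
Subtract column by column in base 16:
  3-a → 9 (borrow)
  c-1-1 → a
  0-f → 1 (borrow)
  2-d-1 → 4 (borrow)
  5-4-1 → 0
  6-3 → 3
  5-0 → 5
  1-0 → 1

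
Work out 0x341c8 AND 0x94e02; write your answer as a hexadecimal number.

AND each hex digit independently (no carries):
  3&9=1, 4&4=4, 1&e=0, c&0=0, 8&2=0

0x14000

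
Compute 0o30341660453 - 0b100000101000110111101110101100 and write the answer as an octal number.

0b100000101000110111101110101100 = 0o4050675654 in octal.
Subtract column by column in base 8:
  3-4 → 7 (borrow)
  5-5-1 → 7 (borrow)
  4-6-1 → 5 (borrow)
  0-5-1 → 2 (borrow)
  6-7-1 → 6 (borrow)
  6-6-1 → 7 (borrow)
  1-0-1 → 0
  4-5 → 7 (borrow)
  3-0-1 → 2
  0-4 → 4 (borrow)
  3-0-1 → 2

0o24270762577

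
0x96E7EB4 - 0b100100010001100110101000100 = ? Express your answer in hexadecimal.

0x4E5B170

0b100100010001100110101000100 = 0x488CD44 in hexadecimal.
Subtract column by column in base 16:
  4-4 → 0
  B-4 → 7
  E-D → 1
  7-C → B (borrow)
  E-8-1 → 5
  6-8 → E (borrow)
  9-4-1 → 4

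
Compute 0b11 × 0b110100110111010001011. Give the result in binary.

0b10011110100101110100001

Multiply each base-2 digit by 3, carrying:
  1×3 = 3 → write 1 carry 1
  1×3+1 = 4 → write 0 carry 2
  0×3+2 = 2 → write 0 carry 1
  1×3+1 = 4 → write 0 carry 2
  0×3+2 = 2 → write 0 carry 1
  0×3+1 = 1 → write 1
  0×3 = 0 → write 0
  1×3 = 3 → write 1 carry 1
  0×3+1 = 1 → write 1
  1×3 = 3 → write 1 carry 1
  1×3+1 = 4 → write 0 carry 2
  1×3+2 = 5 → write 1 carry 2
  0×3+2 = 2 → write 0 carry 1
  1×3+1 = 4 → write 0 carry 2
  1×3+2 = 5 → write 1 carry 2
  0×3+2 = 2 → write 0 carry 1
  0×3+1 = 1 → write 1
  1×3 = 3 → write 1 carry 1
  0×3+1 = 1 → write 1
  1×3 = 3 → write 1 carry 1
  1×3+1 = 4 → write 0 carry 2
  remaining carry: 10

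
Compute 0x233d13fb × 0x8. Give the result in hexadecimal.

0x119e89fd8

Multiply each base-16 digit by 8, carrying:
  b×8 = 88 → write 8 carry 5
  f×8+5 = 125 → write d carry 7
  3×8+7 = 31 → write f carry 1
  1×8+1 = 9 → write 9
  d×8 = 104 → write 8 carry 6
  3×8+6 = 30 → write e carry 1
  3×8+1 = 25 → write 9 carry 1
  2×8+1 = 17 → write 1 carry 1
  remaining carry: 1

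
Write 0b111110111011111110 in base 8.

Group the bits in threes: 111 110 111 011 111 110 → 767376.

0o767376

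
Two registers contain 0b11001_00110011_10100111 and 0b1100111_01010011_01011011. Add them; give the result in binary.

0b100000001000011100000010

Add column by column in base 2, right to left:
  1+1 = 0 carry 1
  1+1+1 = 1 carry 1
  1+0+1 = 0 carry 1
  0+1+1 = 0 carry 1
  0+1+1 = 0 carry 1
  1+0+1 = 0 carry 1
  0+1+1 = 0 carry 1
  1+0+1 = 0 carry 1
  1+1+1 = 1 carry 1
  1+1+1 = 1 carry 1
  0+0+1 = 1
  0+0 = 0
  1+1 = 0 carry 1
  1+0+1 = 0 carry 1
  0+1+1 = 0 carry 1
  0+0+1 = 1
  1+1 = 0 carry 1
  0+1+1 = 0 carry 1
  0+1+1 = 0 carry 1
  1+0+1 = 0 carry 1
  1+0+1 = 0 carry 1
  0+1+1 = 0 carry 1
  0+1+1 = 0 carry 1
  final carry 1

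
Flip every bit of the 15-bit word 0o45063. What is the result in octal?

0o32714

Each oct digit d becomes 7−d:
  4→3, 5→2, 0→7, 6→1, 3→4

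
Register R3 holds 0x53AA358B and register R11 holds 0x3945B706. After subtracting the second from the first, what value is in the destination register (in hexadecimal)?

0x1A647E85

Subtract column by column in base 16:
  B-6 → 5
  8-0 → 8
  5-7 → E (borrow)
  3-B-1 → 7 (borrow)
  A-5-1 → 4
  A-4 → 6
  3-9 → A (borrow)
  5-3-1 → 1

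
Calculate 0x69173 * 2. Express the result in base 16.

0xd22e6

Multiply each base-16 digit by 2, carrying:
  3×2 = 6 → write 6
  7×2 = 14 → write e
  1×2 = 2 → write 2
  9×2 = 18 → write 2 carry 1
  6×2+1 = 13 → write d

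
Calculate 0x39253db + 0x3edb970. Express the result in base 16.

0x7800d4b

Add column by column in base 16, right to left:
  b+0 = b
  d+7 = 4 carry 1
  3+9+1 = d
  5+b = 0 carry 1
  2+d+1 = 0 carry 1
  9+e+1 = 8 carry 1
  3+3+1 = 7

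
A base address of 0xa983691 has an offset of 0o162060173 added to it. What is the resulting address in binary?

0b1100011000001001011100001100

0xa983691 = 0b1010100110000011011010010001 in binary.
0o162060173 = 0b1110010000110000001111011 in binary.
Add column by column in base 2, right to left:
  1+1 = 0 carry 1
  0+1+1 = 0 carry 1
  0+0+1 = 1
  0+1 = 1
  1+1 = 0 carry 1
  0+1+1 = 0 carry 1
  0+1+1 = 0 carry 1
  1+0+1 = 0 carry 1
  0+0+1 = 1
  1+0 = 1
  1+0 = 1
  0+0 = 0
  1+0 = 1
  1+1 = 0 carry 1
  0+1+1 = 0 carry 1
  0+0+1 = 1
  0+0 = 0
  0+0 = 0
  0+0 = 0
  1+1 = 0 carry 1
  1+0+1 = 0 carry 1
  0+0+1 = 1
  0+1 = 1
  1+1 = 0 carry 1
  0+1+1 = 0 carry 1
  1+0+1 = 0 carry 1
  0+0+1 = 1
  1+0 = 1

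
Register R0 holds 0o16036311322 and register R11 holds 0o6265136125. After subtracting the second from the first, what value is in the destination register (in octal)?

0o7551153175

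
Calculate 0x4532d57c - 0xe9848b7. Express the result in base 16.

Subtract column by column in base 16:
  c-7 → 5
  7-b → c (borrow)
  5-8-1 → c (borrow)
  d-4-1 → 8
  2-8 → a (borrow)
  3-9-1 → 9 (borrow)
  5-e-1 → 6 (borrow)
  4-0-1 → 3

0x369a8cc5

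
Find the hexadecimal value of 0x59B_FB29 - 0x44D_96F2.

Subtract column by column in base 16:
  9-2 → 7
  2-F → 3 (borrow)
  B-6-1 → 4
  F-9 → 6
  B-D → E (borrow)
  9-4-1 → 4
  5-4 → 1

0x14E6437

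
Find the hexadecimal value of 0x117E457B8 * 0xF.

0x10666123C8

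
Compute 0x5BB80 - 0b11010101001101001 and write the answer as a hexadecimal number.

0x41117

0b11010101001101001 = 0x1AA69 in hexadecimal.
Subtract column by column in base 16:
  0-9 → 7 (borrow)
  8-6-1 → 1
  B-A → 1
  B-A → 1
  5-1 → 4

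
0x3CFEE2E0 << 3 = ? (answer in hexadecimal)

0x1E7F71700

3 bits is not a whole number of base-16 digits; in binary: 111100111111101110001011100000 << 3 = 111100111111101110001011100000000.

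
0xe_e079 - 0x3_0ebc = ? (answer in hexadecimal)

Subtract column by column in base 16:
  9-c → d (borrow)
  7-b-1 → b (borrow)
  0-e-1 → 1 (borrow)
  e-0-1 → d
  e-3 → b

0xbd1bd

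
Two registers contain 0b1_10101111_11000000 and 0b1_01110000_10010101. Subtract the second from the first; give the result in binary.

Subtract column by column in base 2:
  0-1 → 1 (borrow)
  0-0-1 → 1 (borrow)
  0-1-1 → 0 (borrow)
  0-0-1 → 1 (borrow)
  0-1-1 → 0 (borrow)
  0-0-1 → 1 (borrow)
  1-0-1 → 0
  1-1 → 0
  1-0 → 1
  1-0 → 1
  1-0 → 1
  1-0 → 1
  0-1 → 1 (borrow)
  1-1-1 → 1 (borrow)
  0-1-1 → 0 (borrow)
  1-0-1 → 0
  1-1 → 0

0b11111100101011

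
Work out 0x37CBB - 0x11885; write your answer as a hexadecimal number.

Subtract column by column in base 16:
  B-5 → 6
  B-8 → 3
  C-8 → 4
  7-1 → 6
  3-1 → 2

0x26436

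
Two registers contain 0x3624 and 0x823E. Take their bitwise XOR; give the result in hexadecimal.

0xB41A

XOR each hex digit independently (no carries):
  3^8=B, 6^2=4, 2^3=1, 4^E=A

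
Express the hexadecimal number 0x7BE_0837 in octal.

Expand each hex digit to 4 bits: 7=0111 B=1011 E=1110 0=0000 8=1000 3=0011 7=0111.
Group the bits in threes: 111 101 111 100 000 100 000 110 111 → 757404067.

0o757404067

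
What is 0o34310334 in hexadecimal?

0x7190dc

Each octal digit is 3 bits: 3=011 4=100 3=011 1=001 0=000 3=011 3=011 4=100.
Group the bits into nibbles: 0111 0001 1001 0000 1101 1100 → 7190dc.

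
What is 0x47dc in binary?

Expand each hex digit to 4 bits: 4=0100 7=0111 d=1101 c=1100.

0b100011111011100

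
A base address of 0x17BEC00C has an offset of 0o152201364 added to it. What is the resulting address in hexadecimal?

0o152201364 = 0x1A902F4 in hexadecimal.
Add column by column in base 16, right to left:
  C+4 = 0 carry 1
  0+F+1 = 0 carry 1
  0+2+1 = 3
  C+0 = C
  E+9 = 7 carry 1
  B+A+1 = 6 carry 1
  7+1+1 = 9
  1+0 = 1

0x1967C300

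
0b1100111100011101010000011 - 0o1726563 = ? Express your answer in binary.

0b1100101101000110100010000

0o1726563 = 0b1111010110101110011 in binary.
Subtract column by column in base 2:
  1-1 → 0
  1-1 → 0
  0-0 → 0
  0-0 → 0
  0-1 → 1 (borrow)
  0-1-1 → 0 (borrow)
  0-1-1 → 0 (borrow)
  1-0-1 → 0
  0-1 → 1 (borrow)
  1-0-1 → 0
  0-1 → 1 (borrow)
  1-1-1 → 1 (borrow)
  1-0-1 → 0
  1-1 → 0
  0-0 → 0
  0-1 → 1 (borrow)
  0-1-1 → 0 (borrow)
  1-1-1 → 1 (borrow)
  1-1-1 → 1 (borrow)
  1-0-1 → 0
  1-0 → 1
  0-0 → 0
  0-0 → 0
  1-0 → 1
  1-0 → 1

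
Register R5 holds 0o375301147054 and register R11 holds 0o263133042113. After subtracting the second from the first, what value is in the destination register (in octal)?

Subtract column by column in base 8:
  4-3 → 1
  5-1 → 4
  0-1 → 7 (borrow)
  7-2-1 → 4
  4-4 → 0
  1-0 → 1
  1-3 → 6 (borrow)
  0-3-1 → 4 (borrow)
  3-1-1 → 1
  5-3 → 2
  7-6 → 1
  3-2 → 1

0o112146104741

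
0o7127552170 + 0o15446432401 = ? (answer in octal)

Add column by column in base 8, right to left:
  0+1 = 1
  7+0 = 7
  1+4 = 5
  2+2 = 4
  5+3 = 0 carry 1
  5+4+1 = 2 carry 1
  7+6+1 = 6 carry 1
  2+4+1 = 7
  1+4 = 5
  7+5 = 4 carry 1
  0+1+1 = 2

0o24576204571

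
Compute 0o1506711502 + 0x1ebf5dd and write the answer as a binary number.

0b1111000001111000100100011111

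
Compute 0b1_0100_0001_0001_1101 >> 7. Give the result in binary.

Right shift by 7: drop the 7 least-significant bits.

0b1010000010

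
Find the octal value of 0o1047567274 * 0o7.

Multiply each base-8 digit by 7, carrying:
  4×7 = 28 → write 4 carry 3
  7×7+3 = 52 → write 4 carry 6
  2×7+6 = 20 → write 4 carry 2
  7×7+2 = 51 → write 3 carry 6
  6×7+6 = 48 → write 0 carry 6
  5×7+6 = 41 → write 1 carry 5
  7×7+5 = 54 → write 6 carry 6
  4×7+6 = 34 → write 2 carry 4
  0×7+4 = 4 → write 4
  1×7 = 7 → write 7

0o7426103444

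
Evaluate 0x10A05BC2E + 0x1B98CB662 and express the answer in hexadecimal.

Add column by column in base 16, right to left:
  E+2 = 0 carry 1
  2+6+1 = 9
  C+6 = 2 carry 1
  B+B+1 = 7 carry 1
  5+C+1 = 2 carry 1
  0+8+1 = 9
  A+9 = 3 carry 1
  0+B+1 = C
  1+1 = 2

0x2C3927290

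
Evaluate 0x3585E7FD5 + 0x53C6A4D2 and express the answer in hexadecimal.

Add column by column in base 16, right to left:
  5+2 = 7
  D+D = A carry 1
  F+4+1 = 4 carry 1
  7+A+1 = 2 carry 1
  E+6+1 = 5 carry 1
  5+C+1 = 2 carry 1
  8+3+1 = C
  5+5 = A
  3+0 = 3

0x3AC2524A7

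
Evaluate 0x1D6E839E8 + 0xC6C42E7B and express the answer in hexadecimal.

Add column by column in base 16, right to left:
  8+B = 3 carry 1
  E+7+1 = 6 carry 1
  9+E+1 = 8 carry 1
  3+2+1 = 6
  8+4 = C
  E+C = A carry 1
  6+6+1 = D
  D+C = 9 carry 1
  1+0+1 = 2

0x29DAC6863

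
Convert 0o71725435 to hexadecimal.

0xE7AB1D

Each octal digit is 3 bits: 7=111 1=001 7=111 2=010 5=101 4=100 3=011 5=101.
Group the bits into nibbles: 1110 0111 1010 1011 0001 1101 → E7AB1D.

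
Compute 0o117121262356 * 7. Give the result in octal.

0o1052071341202

Multiply each base-8 digit by 7, carrying:
  6×7 = 42 → write 2 carry 5
  5×7+5 = 40 → write 0 carry 5
  3×7+5 = 26 → write 2 carry 3
  2×7+3 = 17 → write 1 carry 2
  6×7+2 = 44 → write 4 carry 5
  2×7+5 = 19 → write 3 carry 2
  1×7+2 = 9 → write 1 carry 1
  2×7+1 = 15 → write 7 carry 1
  1×7+1 = 8 → write 0 carry 1
  7×7+1 = 50 → write 2 carry 6
  1×7+6 = 13 → write 5 carry 1
  1×7+1 = 8 → write 0 carry 1
  remaining carry: 1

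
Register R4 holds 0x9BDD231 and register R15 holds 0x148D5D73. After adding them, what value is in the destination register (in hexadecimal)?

Add column by column in base 16, right to left:
  1+3 = 4
  3+7 = A
  2+D = F
  D+5 = 2 carry 1
  D+D+1 = B carry 1
  B+8+1 = 4 carry 1
  9+4+1 = E
  0+1 = 1

0x1E4B2FA4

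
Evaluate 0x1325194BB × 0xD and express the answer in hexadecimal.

0xF8E248D7F

Multiply each base-16 digit by 13, carrying:
  B×13 = 143 → write F carry 8
  B×13+8 = 151 → write 7 carry 9
  4×13+9 = 61 → write D carry 3
  9×13+3 = 120 → write 8 carry 7
  1×13+7 = 20 → write 4 carry 1
  5×13+1 = 66 → write 2 carry 4
  2×13+4 = 30 → write E carry 1
  3×13+1 = 40 → write 8 carry 2
  1×13+2 = 15 → write F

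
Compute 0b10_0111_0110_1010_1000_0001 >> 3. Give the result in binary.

0b1001110110101010000

Right shift by 3: drop the 3 least-significant bits.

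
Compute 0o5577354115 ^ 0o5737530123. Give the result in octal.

0o0240664036

XOR each oct digit independently (no carries):
  5^5=0, 5^7=2, 7^3=4, 7^7=0, 3^5=6, 5^3=6, 4^0=4, 1^1=0, 1^2=3, 5^3=6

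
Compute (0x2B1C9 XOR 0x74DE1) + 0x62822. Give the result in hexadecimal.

First 0x2B1C9 XOR 0x74DE1 = 0x5FC28.
Add column by column in base 16, right to left:
  8+2 = A
  2+2 = 4
  C+8 = 4 carry 1
  F+2+1 = 2 carry 1
  5+6+1 = C

0xC244A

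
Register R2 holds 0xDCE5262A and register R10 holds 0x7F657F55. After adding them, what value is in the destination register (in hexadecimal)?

Add column by column in base 16, right to left:
  A+5 = F
  2+5 = 7
  6+F = 5 carry 1
  2+7+1 = A
  5+5 = A
  E+6 = 4 carry 1
  C+F+1 = C carry 1
  D+7+1 = 5 carry 1
  final carry 1

0x15C4AA57F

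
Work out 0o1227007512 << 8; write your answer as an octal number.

8 bits is not a whole number of base-8 digits; in binary: 1010010111000000111101001010 << 8 = 101001011100000011110100101000000000.

0o513403645000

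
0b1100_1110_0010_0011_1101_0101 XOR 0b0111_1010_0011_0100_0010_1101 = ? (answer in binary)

XOR bit by bit (1 where the bits differ):
  110011100010001111010101
^ 011110100011010000101101
= 101101000001011111111000

0b101101000001011111111000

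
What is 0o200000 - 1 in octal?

The trailing 5 digits are 0, so subtracting 1 borrows through: they become 7 and the next digit up decrements.

0o177777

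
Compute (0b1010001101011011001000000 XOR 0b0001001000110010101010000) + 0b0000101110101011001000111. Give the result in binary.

First 0b1010001101011011001000000 XOR 0b0001001000110010101010000 = 0b1011000101101001100010000.
Add column by column in base 2, right to left:
  0+1 = 1
  0+1 = 1
  0+1 = 1
  0+0 = 0
  1+0 = 1
  0+0 = 0
  0+1 = 1
  0+0 = 0
  1+0 = 1
  1+1 = 0 carry 1
  0+1+1 = 0 carry 1
  0+0+1 = 1
  1+1 = 0 carry 1
  0+0+1 = 1
  1+1 = 0 carry 1
  1+0+1 = 0 carry 1
  0+1+1 = 0 carry 1
  1+1+1 = 1 carry 1
  0+1+1 = 0 carry 1
  0+0+1 = 1
  0+1 = 1
  1+0 = 1
  1+0 = 1
  0+0 = 0
  1+0 = 1

0b1011110100010100101010111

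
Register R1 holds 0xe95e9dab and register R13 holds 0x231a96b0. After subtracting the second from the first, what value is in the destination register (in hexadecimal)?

0xc64406fb

Subtract column by column in base 16:
  b-0 → b
  a-b → f (borrow)
  d-6-1 → 6
  9-9 → 0
  e-a → 4
  5-1 → 4
  9-3 → 6
  e-2 → c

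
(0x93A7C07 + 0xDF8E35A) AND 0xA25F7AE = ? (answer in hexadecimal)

Add column by column in base 16, right to left:
  7+A = 1 carry 1
  0+5+1 = 6
  C+3 = F
  7+E = 5 carry 1
  A+8+1 = 3 carry 1
  3+F+1 = 3 carry 1
  9+D+1 = 7 carry 1
  final carry 1
Sum = 0x17335F61; now AND with 0xA25F7AE:
  1&0=0, 7&A=2, 3&2=2, 3&5=1, 5&F=5, F&7=7, 6&A=2, 1&E=0

0x2215720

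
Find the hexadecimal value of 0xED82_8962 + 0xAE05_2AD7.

0x19B87B439

Add column by column in base 16, right to left:
  2+7 = 9
  6+D = 3 carry 1
  9+A+1 = 4 carry 1
  8+2+1 = B
  2+5 = 7
  8+0 = 8
  D+E = B carry 1
  E+A+1 = 9 carry 1
  final carry 1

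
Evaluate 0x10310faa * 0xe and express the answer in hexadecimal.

Multiply each base-16 digit by 14, carrying:
  a×14 = 140 → write c carry 8
  a×14+8 = 148 → write 4 carry 9
  f×14+9 = 219 → write b carry 13
  0×14+13 = 13 → write d
  1×14 = 14 → write e
  3×14 = 42 → write a carry 2
  0×14+2 = 2 → write 2
  1×14 = 14 → write e

0xe2aedb4c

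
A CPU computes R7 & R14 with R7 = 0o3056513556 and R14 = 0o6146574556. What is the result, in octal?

0o2046510556

AND each oct digit independently (no carries):
  3&6=2, 0&1=0, 5&4=4, 6&6=6, 5&5=5, 1&7=1, 3&4=0, 5&5=5, 5&5=5, 6&6=6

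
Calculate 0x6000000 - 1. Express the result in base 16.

The trailing 6 digits are 0, so subtracting 1 borrows through: they become F and the next digit up decrements.

0x5ffffff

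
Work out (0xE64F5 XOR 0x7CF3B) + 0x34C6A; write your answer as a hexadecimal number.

First 0xE64F5 XOR 0x7CF3B = 0x9ABCE.
Add column by column in base 16, right to left:
  E+A = 8 carry 1
  C+6+1 = 3 carry 1
  B+C+1 = 8 carry 1
  A+4+1 = F
  9+3 = C

0xCF838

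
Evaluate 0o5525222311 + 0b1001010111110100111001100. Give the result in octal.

0o5640207225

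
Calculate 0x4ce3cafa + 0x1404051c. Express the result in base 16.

Add column by column in base 16, right to left:
  a+c = 6 carry 1
  f+1+1 = 1 carry 1
  a+5+1 = 0 carry 1
  c+0+1 = d
  3+4 = 7
  e+0 = e
  c+4 = 0 carry 1
  4+1+1 = 6

0x60e7d016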